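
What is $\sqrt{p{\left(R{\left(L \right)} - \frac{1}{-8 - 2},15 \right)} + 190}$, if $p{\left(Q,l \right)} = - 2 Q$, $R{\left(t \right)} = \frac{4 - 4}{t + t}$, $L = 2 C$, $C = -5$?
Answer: $\frac{\sqrt{4745}}{5} \approx 13.777$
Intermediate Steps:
$L = -10$ ($L = 2 \left(-5\right) = -10$)
$R{\left(t \right)} = 0$ ($R{\left(t \right)} = \frac{0}{2 t} = 0 \frac{1}{2 t} = 0$)
$\sqrt{p{\left(R{\left(L \right)} - \frac{1}{-8 - 2},15 \right)} + 190} = \sqrt{- 2 \left(0 - \frac{1}{-8 - 2}\right) + 190} = \sqrt{- 2 \left(0 - \frac{1}{-10}\right) + 190} = \sqrt{- 2 \left(0 - - \frac{1}{10}\right) + 190} = \sqrt{- 2 \left(0 + \frac{1}{10}\right) + 190} = \sqrt{\left(-2\right) \frac{1}{10} + 190} = \sqrt{- \frac{1}{5} + 190} = \sqrt{\frac{949}{5}} = \frac{\sqrt{4745}}{5}$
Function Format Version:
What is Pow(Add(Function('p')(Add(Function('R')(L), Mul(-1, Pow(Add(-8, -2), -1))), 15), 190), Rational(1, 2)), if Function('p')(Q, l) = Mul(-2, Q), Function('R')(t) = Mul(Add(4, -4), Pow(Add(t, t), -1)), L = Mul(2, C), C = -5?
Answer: Mul(Rational(1, 5), Pow(4745, Rational(1, 2))) ≈ 13.777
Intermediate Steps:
L = -10 (L = Mul(2, -5) = -10)
Function('R')(t) = 0 (Function('R')(t) = Mul(0, Pow(Mul(2, t), -1)) = Mul(0, Mul(Rational(1, 2), Pow(t, -1))) = 0)
Pow(Add(Function('p')(Add(Function('R')(L), Mul(-1, Pow(Add(-8, -2), -1))), 15), 190), Rational(1, 2)) = Pow(Add(Mul(-2, Add(0, Mul(-1, Pow(Add(-8, -2), -1)))), 190), Rational(1, 2)) = Pow(Add(Mul(-2, Add(0, Mul(-1, Pow(-10, -1)))), 190), Rational(1, 2)) = Pow(Add(Mul(-2, Add(0, Mul(-1, Rational(-1, 10)))), 190), Rational(1, 2)) = Pow(Add(Mul(-2, Add(0, Rational(1, 10))), 190), Rational(1, 2)) = Pow(Add(Mul(-2, Rational(1, 10)), 190), Rational(1, 2)) = Pow(Add(Rational(-1, 5), 190), Rational(1, 2)) = Pow(Rational(949, 5), Rational(1, 2)) = Mul(Rational(1, 5), Pow(4745, Rational(1, 2)))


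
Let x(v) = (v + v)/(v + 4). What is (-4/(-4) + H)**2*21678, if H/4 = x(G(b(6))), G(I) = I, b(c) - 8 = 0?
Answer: 2608586/3 ≈ 8.6953e+5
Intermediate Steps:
b(c) = 8 (b(c) = 8 + 0 = 8)
x(v) = 2*v/(4 + v) (x(v) = (2*v)/(4 + v) = 2*v/(4 + v))
H = 16/3 (H = 4*(2*8/(4 + 8)) = 4*(2*8/12) = 4*(2*8*(1/12)) = 4*(4/3) = 16/3 ≈ 5.3333)
(-4/(-4) + H)**2*21678 = (-4/(-4) + 16/3)**2*21678 = (-4*(-1/4) + 16/3)**2*21678 = (1 + 16/3)**2*21678 = (19/3)**2*21678 = (361/9)*21678 = 2608586/3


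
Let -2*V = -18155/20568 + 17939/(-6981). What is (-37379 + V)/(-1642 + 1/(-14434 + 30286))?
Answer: 4726382681336499/207632052115748 ≈ 22.763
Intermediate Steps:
V = 55078823/31907824 (V = -(-18155/20568 + 17939/(-6981))/2 = -(-18155*1/20568 + 17939*(-1/6981))/2 = -(-18155/20568 - 17939/6981)/2 = -½*(-55078823/15953912) = 55078823/31907824 ≈ 1.7262)
(-37379 + V)/(-1642 + 1/(-14434 + 30286)) = (-37379 + 55078823/31907824)/(-1642 + 1/(-14434 + 30286)) = -1192627474473/(31907824*(-1642 + 1/15852)) = -1192627474473/(31907824*(-26028983/15852)) = -1192627474473/31907824*(-15852/26028983) = 4726382681336499/207632052115748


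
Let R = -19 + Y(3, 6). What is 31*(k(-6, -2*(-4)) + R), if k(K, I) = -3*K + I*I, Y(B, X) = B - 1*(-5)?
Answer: 2201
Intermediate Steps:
Y(B, X) = 5 + B (Y(B, X) = B + 5 = 5 + B)
R = -11 (R = -19 + (5 + 3) = -19 + 8 = -11)
k(K, I) = I**2 - 3*K (k(K, I) = -3*K + I**2 = I**2 - 3*K)
31*(k(-6, -2*(-4)) + R) = 31*(((-2*(-4))**2 - 3*(-6)) - 11) = 31*((8**2 + 18) - 11) = 31*((64 + 18) - 11) = 31*(82 - 11) = 31*71 = 2201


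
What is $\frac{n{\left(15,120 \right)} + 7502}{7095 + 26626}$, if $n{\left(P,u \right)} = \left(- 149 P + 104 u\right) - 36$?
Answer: $\frac{17711}{33721} \approx 0.52522$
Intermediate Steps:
$n{\left(P,u \right)} = -36 - 149 P + 104 u$
$\frac{n{\left(15,120 \right)} + 7502}{7095 + 26626} = \frac{\left(-36 - 2235 + 104 \cdot 120\right) + 7502}{7095 + 26626} = \frac{\left(-36 - 2235 + 12480\right) + 7502}{33721} = \left(10209 + 7502\right) \frac{1}{33721} = 17711 \cdot \frac{1}{33721} = \frac{17711}{33721}$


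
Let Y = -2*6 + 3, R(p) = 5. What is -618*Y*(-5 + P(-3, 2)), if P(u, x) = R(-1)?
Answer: 0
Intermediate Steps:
P(u, x) = 5
Y = -9 (Y = -12 + 3 = -9)
-618*Y*(-5 + P(-3, 2)) = -(-5562)*(-5 + 5) = -(-5562)*0 = -618*0 = 0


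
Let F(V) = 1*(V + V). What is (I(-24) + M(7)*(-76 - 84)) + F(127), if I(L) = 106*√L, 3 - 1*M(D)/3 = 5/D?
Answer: -5902/7 + 212*I*√6 ≈ -843.14 + 519.29*I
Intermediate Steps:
M(D) = 9 - 15/D
F(V) = 2*V (F(V) = 1*(2*V) = 2*V)
(I(-24) + M(7)*(-76 - 84)) + F(127) = (106*√(-24) + (9 - 15/7)*(-76 - 84)) + 2*127 = (106*(2*I*√6) + (9 - 15*⅐)*(-160)) + 254 = (212*I*√6 + (9 - 15/7)*(-160)) + 254 = (212*I*√6 + (48/7)*(-160)) + 254 = (212*I*√6 - 7680/7) + 254 = (-7680/7 + 212*I*√6) + 254 = -5902/7 + 212*I*√6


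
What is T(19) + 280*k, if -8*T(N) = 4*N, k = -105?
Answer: -58819/2 ≈ -29410.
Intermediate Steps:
T(N) = -N/2
T(19) + 280*k = -½*19 + 280*(-105) = -19/2 - 29400 = -58819/2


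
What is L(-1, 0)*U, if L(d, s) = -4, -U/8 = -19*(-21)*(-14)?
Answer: -178752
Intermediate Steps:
U = 44688 (U = -8*(-19*(-21))*(-14) = -3192*(-14) = -8*(-5586) = 44688)
L(-1, 0)*U = -4*44688 = -178752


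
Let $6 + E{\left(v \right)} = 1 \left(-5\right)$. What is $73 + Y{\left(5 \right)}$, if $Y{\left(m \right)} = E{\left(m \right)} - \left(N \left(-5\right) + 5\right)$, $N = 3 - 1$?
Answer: $67$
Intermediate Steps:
$E{\left(v \right)} = -11$ ($E{\left(v \right)} = -6 + 1 \left(-5\right) = -6 - 5 = -11$)
$N = 2$ ($N = 3 - 1 = 2$)
$Y{\left(m \right)} = -6$ ($Y{\left(m \right)} = -11 - \left(2 \left(-5\right) + 5\right) = -11 - \left(-10 + 5\right) = -11 - -5 = -11 + 5 = -6$)
$73 + Y{\left(5 \right)} = 73 - 6 = 67$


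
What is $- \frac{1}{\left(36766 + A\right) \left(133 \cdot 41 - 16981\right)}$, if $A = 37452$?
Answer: $\frac{1}{855585104} \approx 1.1688 \cdot 10^{-9}$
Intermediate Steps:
$- \frac{1}{\left(36766 + A\right) \left(133 \cdot 41 - 16981\right)} = - \frac{1}{\left(36766 + 37452\right) \left(133 \cdot 41 - 16981\right)} = - \frac{1}{74218 \left(5453 - 16981\right)} = - \frac{1}{74218 \left(-11528\right)} = - \frac{1}{-855585104} = \left(-1\right) \left(- \frac{1}{855585104}\right) = \frac{1}{855585104}$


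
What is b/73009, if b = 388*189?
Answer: 73332/73009 ≈ 1.0044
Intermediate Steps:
b = 73332
b/73009 = 73332/73009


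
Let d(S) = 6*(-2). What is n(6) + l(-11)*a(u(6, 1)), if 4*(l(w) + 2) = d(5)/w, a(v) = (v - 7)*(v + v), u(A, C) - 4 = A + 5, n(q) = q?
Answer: -4494/11 ≈ -408.55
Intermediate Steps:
d(S) = -12
u(A, C) = 9 + A (u(A, C) = 4 + (A + 5) = 4 + (5 + A) = 9 + A)
a(v) = 2*v*(-7 + v) (a(v) = (-7 + v)*(2*v) = 2*v*(-7 + v))
l(w) = -2 - 3/w (l(w) = -2 + (-12/w)/4 = -2 - 3/w)
n(6) + l(-11)*a(u(6, 1)) = 6 + (-2 - 3/(-11))*(2*(9 + 6)*(-7 + (9 + 6))) = 6 + (-2 - 3*(-1/11))*(2*15*(-7 + 15)) = 6 + (-2 + 3/11)*(2*15*8) = 6 - 19/11*240 = 6 - 4560/11 = -4494/11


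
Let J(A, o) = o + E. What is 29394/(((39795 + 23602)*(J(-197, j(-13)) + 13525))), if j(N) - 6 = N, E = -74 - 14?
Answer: 14697/425710855 ≈ 3.4523e-5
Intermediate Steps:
E = -88
j(N) = 6 + N
J(A, o) = -88 + o (J(A, o) = o - 88 = -88 + o)
29394/(((39795 + 23602)*(J(-197, j(-13)) + 13525))) = 29394/(((39795 + 23602)*((-88 + (6 - 13)) + 13525))) = 29394/((63397*((-88 - 7) + 13525))) = 29394/((63397*(-95 + 13525))) = 29394/((63397*13430)) = 29394/851421710 = 29394*(1/851421710) = 14697/425710855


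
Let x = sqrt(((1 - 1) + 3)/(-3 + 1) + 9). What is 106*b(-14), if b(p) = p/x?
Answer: -1484*sqrt(30)/15 ≈ -541.88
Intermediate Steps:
x = sqrt(30)/2 (x = sqrt((0 + 3)/(-2) + 9) = sqrt(3*(-1/2) + 9) = sqrt(-3/2 + 9) = sqrt(15/2) = sqrt(30)/2 ≈ 2.7386)
b(p) = p*sqrt(30)/15 (b(p) = p/((sqrt(30)/2)) = p*(sqrt(30)/15) = p*sqrt(30)/15)
106*b(-14) = 106*((1/15)*(-14)*sqrt(30)) = 106*(-14*sqrt(30)/15) = -1484*sqrt(30)/15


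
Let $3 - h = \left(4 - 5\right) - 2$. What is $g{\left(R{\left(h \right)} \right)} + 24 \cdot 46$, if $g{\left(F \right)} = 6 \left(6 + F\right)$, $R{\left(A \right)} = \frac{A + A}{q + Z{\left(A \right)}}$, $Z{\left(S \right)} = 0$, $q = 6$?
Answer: $1152$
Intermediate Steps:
$h = 6$ ($h = 3 - \left(\left(4 - 5\right) - 2\right) = 3 - \left(-1 - 2\right) = 3 - -3 = 3 + 3 = 6$)
$R{\left(A \right)} = \frac{A}{3}$ ($R{\left(A \right)} = \frac{A + A}{6 + 0} = \frac{2 A}{6} = 2 A \frac{1}{6} = \frac{A}{3}$)
$g{\left(F \right)} = 36 + 6 F$
$g{\left(R{\left(h \right)} \right)} + 24 \cdot 46 = \left(36 + 6 \cdot \frac{1}{3} \cdot 6\right) + 24 \cdot 46 = \left(36 + 6 \cdot 2\right) + 1104 = \left(36 + 12\right) + 1104 = 48 + 1104 = 1152$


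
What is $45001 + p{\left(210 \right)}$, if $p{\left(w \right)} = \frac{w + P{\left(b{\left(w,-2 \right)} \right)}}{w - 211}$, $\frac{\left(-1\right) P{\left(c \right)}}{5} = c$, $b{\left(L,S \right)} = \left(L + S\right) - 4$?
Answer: $45811$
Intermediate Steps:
$b{\left(L,S \right)} = -4 + L + S$
$P{\left(c \right)} = - 5 c$
$p{\left(w \right)} = \frac{30 - 4 w}{-211 + w}$ ($p{\left(w \right)} = \frac{w - 5 \left(-4 + w - 2\right)}{w - 211} = \frac{w - 5 \left(-6 + w\right)}{-211 + w} = \frac{w - \left(-30 + 5 w\right)}{-211 + w} = \frac{30 - 4 w}{-211 + w}$)
$45001 + p{\left(210 \right)} = 45001 + \frac{2 \left(15 - 420\right)}{-211 + 210} = 45001 + \frac{2 \left(15 - 420\right)}{-1} = 45001 + 2 \left(-1\right) \left(-405\right) = 45001 + 810 = 45811$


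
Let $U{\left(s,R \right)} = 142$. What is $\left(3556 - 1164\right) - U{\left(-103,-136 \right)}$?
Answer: $2250$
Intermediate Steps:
$\left(3556 - 1164\right) - U{\left(-103,-136 \right)} = \left(3556 - 1164\right) - 142 = 2392 - 142 = 2250$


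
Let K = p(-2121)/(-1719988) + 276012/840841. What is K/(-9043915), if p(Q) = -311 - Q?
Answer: -236607702823/6539819670995704910 ≈ -3.6180e-8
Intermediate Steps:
K = 236607702823/723118214954 (K = (-311 - 1*(-2121))/(-1719988) + 276012/840841 = (-311 + 2121)*(-1/1719988) + 276012*(1/840841) = 1810*(-1/1719988) + 276012/840841 = -905/859994 + 276012/840841 = 236607702823/723118214954 ≈ 0.32720)
K/(-9043915) = (236607702823/723118214954)/(-9043915) = (236607702823/723118214954)*(-1/9043915) = -236607702823/6539819670995704910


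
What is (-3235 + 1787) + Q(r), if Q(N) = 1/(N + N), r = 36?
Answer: -104255/72 ≈ -1448.0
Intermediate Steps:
Q(N) = 1/(2*N)
(-3235 + 1787) + Q(r) = (-3235 + 1787) + (½)/36 = -1448 + (½)*(1/36) = -1448 + 1/72 = -104255/72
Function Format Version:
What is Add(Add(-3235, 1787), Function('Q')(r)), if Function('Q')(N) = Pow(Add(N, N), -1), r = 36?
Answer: Rational(-104255, 72) ≈ -1448.0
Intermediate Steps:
Function('Q')(N) = Mul(Rational(1, 2), Pow(N, -1)) (Function('Q')(N) = Pow(Mul(2, N), -1) = Mul(Rational(1, 2), Pow(N, -1)))
Add(Add(-3235, 1787), Function('Q')(r)) = Add(Add(-3235, 1787), Mul(Rational(1, 2), Pow(36, -1))) = Add(-1448, Mul(Rational(1, 2), Rational(1, 36))) = Add(-1448, Rational(1, 72)) = Rational(-104255, 72)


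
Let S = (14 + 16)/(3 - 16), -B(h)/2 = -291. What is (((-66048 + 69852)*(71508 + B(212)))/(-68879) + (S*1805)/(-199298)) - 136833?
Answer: -12564636648163854/89228405123 ≈ -1.4081e+5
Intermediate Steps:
B(h) = 582 (B(h) = -2*(-291) = 582)
S = -30/13 (S = 30/(-13) = 30*(-1/13) = -30/13 ≈ -2.3077)
(((-66048 + 69852)*(71508 + B(212)))/(-68879) + (S*1805)/(-199298)) - 136833 = (((-66048 + 69852)*(71508 + 582))/(-68879) - 30/13*1805/(-199298)) - 136833 = ((3804*72090)*(-1/68879) - 54150/13*(-1/199298)) - 136833 = (274230360*(-1/68879) + 27075/1295437) - 136833 = (-274230360/68879 + 27075/1295437) - 136833 = -355246289968395/89228405123 - 136833 = -12564636648163854/89228405123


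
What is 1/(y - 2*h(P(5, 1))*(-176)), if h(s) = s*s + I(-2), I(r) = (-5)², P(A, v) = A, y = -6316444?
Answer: -1/6298844 ≈ -1.5876e-7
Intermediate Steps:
I(r) = 25
h(s) = 25 + s² (h(s) = s*s + 25 = s² + 25 = 25 + s²)
1/(y - 2*h(P(5, 1))*(-176)) = 1/(-6316444 - 2*(25 + 5²)*(-176)) = 1/(-6316444 - 2*(25 + 25)*(-176)) = 1/(-6316444 - 2*50*(-176)) = 1/(-6316444 - 100*(-176)) = 1/(-6316444 + 17600) = 1/(-6298844) = -1/6298844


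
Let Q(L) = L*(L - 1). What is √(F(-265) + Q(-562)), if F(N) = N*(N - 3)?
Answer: √387426 ≈ 622.44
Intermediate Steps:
F(N) = N*(-3 + N)
Q(L) = L*(-1 + L)
√(F(-265) + Q(-562)) = √(-265*(-3 - 265) - 562*(-1 - 562)) = √(-265*(-268) - 562*(-563)) = √(71020 + 316406) = √387426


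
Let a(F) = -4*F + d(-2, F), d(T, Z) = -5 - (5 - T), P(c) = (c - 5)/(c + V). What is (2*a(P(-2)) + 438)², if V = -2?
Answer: 160000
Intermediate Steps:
P(c) = (-5 + c)/(-2 + c) (P(c) = (c - 5)/(c - 2) = (-5 + c)/(-2 + c))
d(T, Z) = -10 + T (d(T, Z) = -5 + (-5 + T) = -10 + T)
a(F) = -12 - 4*F (a(F) = -4*F + (-10 - 2) = -4*F - 12 = -12 - 4*F)
(2*a(P(-2)) + 438)² = (2*(-12 - 4*(-5 - 2)/(-2 - 2)) + 438)² = (2*(-12 - 4*(-7)/(-4)) + 438)² = (2*(-12 - (-1)*(-7)) + 438)² = (2*(-12 - 4*7/4) + 438)² = (2*(-12 - 7) + 438)² = (2*(-19) + 438)² = (-38 + 438)² = 400² = 160000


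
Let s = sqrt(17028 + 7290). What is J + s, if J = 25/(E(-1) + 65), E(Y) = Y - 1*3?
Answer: 25/61 + 3*sqrt(2702) ≈ 156.35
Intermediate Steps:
E(Y) = -3 + Y (E(Y) = Y - 3 = -3 + Y)
s = 3*sqrt(2702) (s = sqrt(24318) = 3*sqrt(2702) ≈ 155.94)
J = 25/61 (J = 25/((-3 - 1) + 65) = 25/(-4 + 65) = 25/61 ≈ 0.40984)
J + s = 25/61 + 3*sqrt(2702)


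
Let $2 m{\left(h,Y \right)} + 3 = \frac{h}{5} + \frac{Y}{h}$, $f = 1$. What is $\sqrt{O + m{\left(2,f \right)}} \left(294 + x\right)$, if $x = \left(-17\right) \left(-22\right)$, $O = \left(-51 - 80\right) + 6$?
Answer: $\frac{334 i \sqrt{12605}}{5} \approx 7499.8 i$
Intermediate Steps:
$O = -125$ ($O = -131 + 6 = -125$)
$x = 374$
$m{\left(h,Y \right)} = - \frac{3}{2} + \frac{h}{10} + \frac{Y}{2 h}$ ($m{\left(h,Y \right)} = - \frac{3}{2} + \frac{\frac{h}{5} + \frac{Y}{h}}{2} = - \frac{3}{2} + \left(\frac{h}{10} + \frac{Y}{2 h}\right) = - \frac{3}{2} + \frac{h}{10} + \frac{Y}{2 h}$)
$\sqrt{O + m{\left(2,f \right)}} \left(294 + x\right) = \sqrt{-125 + \frac{5 \cdot 1 + 2 \left(-15 + 2\right)}{10 \cdot 2}} \left(294 + 374\right) = \sqrt{-125 + \frac{1}{10} \cdot \frac{1}{2} \left(5 + 2 \left(-13\right)\right)} 668 = \sqrt{-125 + \frac{1}{10} \cdot \frac{1}{2} \left(5 - 26\right)} 668 = \sqrt{-125 + \frac{1}{10} \cdot \frac{1}{2} \left(-21\right)} 668 = \sqrt{-125 - \frac{21}{20}} \cdot 668 = \sqrt{- \frac{2521}{20}} \cdot 668 = \frac{i \sqrt{12605}}{10} \cdot 668 = \frac{334 i \sqrt{12605}}{5}$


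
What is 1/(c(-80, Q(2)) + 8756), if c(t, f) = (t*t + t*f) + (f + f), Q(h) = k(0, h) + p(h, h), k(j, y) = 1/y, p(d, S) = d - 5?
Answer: 1/15351 ≈ 6.5142e-5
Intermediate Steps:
p(d, S) = -5 + d
k(j, y) = 1/y
Q(h) = -5 + h + 1/h (Q(h) = 1/h + (-5 + h) = -5 + h + 1/h)
c(t, f) = t**2 + 2*f + f*t (c(t, f) = (t**2 + f*t) + 2*f = t**2 + 2*f + f*t)
1/(c(-80, Q(2)) + 8756) = 1/(((-80)**2 + 2*(-5 + 2 + 1/2) + (-5 + 2 + 1/2)*(-80)) + 8756) = 1/((6400 + 2*(-5 + 2 + 1/2) + (-5 + 2 + 1/2)*(-80)) + 8756) = 1/((6400 + 2*(-5/2) - 5/2*(-80)) + 8756) = 1/((6400 - 5 + 200) + 8756) = 1/(6595 + 8756) = 1/15351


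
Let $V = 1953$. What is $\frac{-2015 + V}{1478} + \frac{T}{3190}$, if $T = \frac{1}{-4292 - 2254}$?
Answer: $- \frac{647334679}{15431605860} \approx -0.041949$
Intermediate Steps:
$T = - \frac{1}{6546}$ ($T = \frac{1}{-6546} = - \frac{1}{6546} \approx -0.00015277$)
$\frac{-2015 + V}{1478} + \frac{T}{3190} = \frac{-2015 + 1953}{1478} - \frac{1}{6546 \cdot 3190} = \left(-62\right) \frac{1}{1478} - \frac{1}{20881740} = - \frac{31}{739} - \frac{1}{20881740} = - \frac{647334679}{15431605860}$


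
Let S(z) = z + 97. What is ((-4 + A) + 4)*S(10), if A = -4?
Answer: -428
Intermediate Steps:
S(z) = 97 + z
((-4 + A) + 4)*S(10) = ((-4 - 4) + 4)*(97 + 10) = (-8 + 4)*107 = -4*107 = -428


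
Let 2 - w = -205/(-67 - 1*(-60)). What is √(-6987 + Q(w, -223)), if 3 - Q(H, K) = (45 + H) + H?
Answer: I*√341747/7 ≈ 83.513*I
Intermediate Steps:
w = -191/7 (w = 2 - (-205)/(-67 - 1*(-60)) = 2 - (-205)/(-67 + 60) = 2 - (-205)/(-7) = 2 - (-205)*(-1)/7 = 2 - 1*205/7 = 2 - 205/7 = -191/7 ≈ -27.286)
Q(H, K) = -42 - 2*H (Q(H, K) = 3 - ((45 + H) + H) = 3 - (45 + 2*H) = 3 + (-45 - 2*H) = -42 - 2*H)
√(-6987 + Q(w, -223)) = √(-6987 + (-42 - 2*(-191/7))) = √(-6987 + (-42 + 382/7)) = √(-6987 + 88/7) = √(-48821/7) = I*√341747/7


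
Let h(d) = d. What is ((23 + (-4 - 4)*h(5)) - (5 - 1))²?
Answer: 441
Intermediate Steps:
((23 + (-4 - 4)*h(5)) - (5 - 1))² = ((23 + (-4 - 4)*5) - (5 - 1))² = ((23 - 8*5) - 1*4)² = ((23 - 40) - 4)² = (-17 - 4)² = (-21)² = 441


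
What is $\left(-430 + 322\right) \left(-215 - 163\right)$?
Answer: $40824$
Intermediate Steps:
$\left(-430 + 322\right) \left(-215 - 163\right) = \left(-108\right) \left(-378\right) = 40824$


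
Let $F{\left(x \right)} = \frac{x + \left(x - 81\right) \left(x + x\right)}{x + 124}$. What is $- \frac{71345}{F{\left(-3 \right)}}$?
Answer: $- \frac{8632745}{501} \approx -17231.0$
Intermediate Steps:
$F{\left(x \right)} = \frac{x + 2 x \left(-81 + x\right)}{124 + x}$ ($F{\left(x \right)} = \frac{x + \left(-81 + x\right) 2 x}{124 + x} = \frac{x + 2 x \left(-81 + x\right)}{124 + x}$)
$- \frac{71345}{F{\left(-3 \right)}} = - \frac{71345}{\left(-3\right) \frac{1}{124 - 3} \left(-161 + 2 \left(-3\right)\right)} = - \frac{71345}{\left(-3\right) \frac{1}{121} \left(-161 - 6\right)} = - \frac{71345}{\left(-3\right) \frac{1}{121} \left(-167\right)} = - \frac{71345}{\frac{501}{121}} = \left(-71345\right) \frac{121}{501} = - \frac{8632745}{501}$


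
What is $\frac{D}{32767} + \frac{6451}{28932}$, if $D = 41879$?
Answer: $\frac{1423023145}{948014844} \approx 1.5011$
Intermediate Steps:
$\frac{D}{32767} + \frac{6451}{28932} = \frac{41879}{32767} + \frac{6451}{28932} = \frac{1423023145}{948014844}$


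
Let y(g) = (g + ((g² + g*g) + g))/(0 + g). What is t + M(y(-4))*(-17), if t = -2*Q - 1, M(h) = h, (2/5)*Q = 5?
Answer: 76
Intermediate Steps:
y(g) = (2*g + 2*g²)/g (y(g) = (g + ((g² + g²) + g))/g = (g + (2*g² + g))/g = (g + (g + 2*g²))/g = (2*g + 2*g²)/g)
Q = 25/2 (Q = (5/2)*5 = 25/2 ≈ 12.500)
t = -26 (t = -2*25/2 - 1 = -25 - 1 = -26)
t + M(y(-4))*(-17) = -26 + (2 + 2*(-4))*(-17) = -26 + (2 - 8)*(-17) = -26 - 6*(-17) = -26 + 102 = 76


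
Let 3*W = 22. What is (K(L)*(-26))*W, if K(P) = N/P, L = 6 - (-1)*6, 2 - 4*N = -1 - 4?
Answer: -1001/36 ≈ -27.806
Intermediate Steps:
W = 22/3 (W = (1/3)*22 = 22/3 ≈ 7.3333)
N = 7/4 (N = 1/2 - (-1 - 4)/4 = 1/2 - 1/4*(-5) = 1/2 + 5/4 = 7/4 ≈ 1.7500)
L = 12 (L = 6 - 1*(-6) = 6 + 6 = 12)
K(P) = 7/(4*P)
(K(L)*(-26))*W = (((7/4)/12)*(-26))*(22/3) = (((7/4)*(1/12))*(-26))*(22/3) = ((7/48)*(-26))*(22/3) = -91/24*22/3 = -1001/36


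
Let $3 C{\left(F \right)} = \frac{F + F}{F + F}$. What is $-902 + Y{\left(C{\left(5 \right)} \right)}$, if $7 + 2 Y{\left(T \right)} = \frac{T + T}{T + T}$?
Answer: $-905$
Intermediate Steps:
$C{\left(F \right)} = \frac{1}{3}$ ($C{\left(F \right)} = \frac{\left(F + F\right) \frac{1}{F + F}}{3} = \frac{2 F \frac{1}{2 F}}{3} = \frac{1}{3} \cdot 1 = \frac{1}{3}$)
$Y{\left(T \right)} = -3$ ($Y{\left(T \right)} = - \frac{7}{2} + \frac{\left(T + T\right) \frac{1}{T + T}}{2} = - \frac{7}{2} + \frac{2 T \frac{1}{2 T}}{2} = - \frac{7}{2} + \frac{1}{2} \cdot 1 = - \frac{7}{2} + \frac{1}{2} = -3$)
$-902 + Y{\left(C{\left(5 \right)} \right)} = -902 - 3 = -905$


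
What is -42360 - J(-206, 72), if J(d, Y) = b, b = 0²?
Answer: -42360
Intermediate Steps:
b = 0
J(d, Y) = 0
-42360 - J(-206, 72) = -42360 - 1*0 = -42360 + 0 = -42360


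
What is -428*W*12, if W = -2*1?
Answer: 10272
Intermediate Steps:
W = -2
-428*W*12 = -(-856)*12 = -428*(-24) = 10272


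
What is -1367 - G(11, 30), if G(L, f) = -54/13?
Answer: -17717/13 ≈ -1362.8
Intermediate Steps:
G(L, f) = -54/13 (G(L, f) = -54*1/13 = -54/13)
-1367 - G(11, 30) = -1367 - 1*(-54/13) = -1367 + 54/13 = -17717/13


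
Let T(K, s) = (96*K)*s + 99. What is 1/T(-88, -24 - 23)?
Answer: 1/397155 ≈ 2.5179e-6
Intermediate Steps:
T(K, s) = 99 + 96*K*s (T(K, s) = 96*K*s + 99 = 99 + 96*K*s)
1/T(-88, -24 - 23) = 1/(99 + 96*(-88)*(-24 - 23)) = 1/(99 + 96*(-88)*(-47)) = 1/(99 + 397056) = 1/397155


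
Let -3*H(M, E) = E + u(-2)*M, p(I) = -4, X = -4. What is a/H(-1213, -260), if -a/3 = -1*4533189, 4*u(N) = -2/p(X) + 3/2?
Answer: 81597402/1733 ≈ 47085.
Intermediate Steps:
u(N) = 1/2 (u(N) = (-2/(-4) + 3/2)/4 = (-2*(-1/4) + 3*(1/2))/4 = (1/2 + 3/2)/4 = (1/4)*2 = 1/2)
a = 13599567 (a = -(-3)*4533189 = -3*(-4533189) = 13599567)
H(M, E) = -E/3 - M/6 (H(M, E) = -(E + M/2)/3 = -E/3 - M/6)
a/H(-1213, -260) = 13599567/(-1/3*(-260) - 1/6*(-1213)) = 13599567/(260/3 + 1213/6) = 13599567/(1733/6) = 13599567*(6/1733) = 81597402/1733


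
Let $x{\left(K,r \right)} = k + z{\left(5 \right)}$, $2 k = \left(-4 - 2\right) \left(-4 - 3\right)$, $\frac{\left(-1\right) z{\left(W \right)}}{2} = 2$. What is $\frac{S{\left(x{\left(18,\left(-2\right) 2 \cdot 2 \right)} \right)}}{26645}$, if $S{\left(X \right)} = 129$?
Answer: $\frac{129}{26645} \approx 0.0048414$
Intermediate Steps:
$z{\left(W \right)} = -4$ ($z{\left(W \right)} = \left(-2\right) 2 = -4$)
$k = 21$ ($k = \frac{\left(-4 - 2\right) \left(-4 - 3\right)}{2} = \frac{\left(-6\right) \left(-7\right)}{2} = \frac{1}{2} \cdot 42 = 21$)
$x{\left(K,r \right)} = 17$ ($x{\left(K,r \right)} = 21 - 4 = 17$)
$\frac{S{\left(x{\left(18,\left(-2\right) 2 \cdot 2 \right)} \right)}}{26645} = \frac{129}{26645}$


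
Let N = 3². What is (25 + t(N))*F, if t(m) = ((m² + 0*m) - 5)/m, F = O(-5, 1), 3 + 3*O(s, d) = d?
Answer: -602/27 ≈ -22.296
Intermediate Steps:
O(s, d) = -1 + d/3
F = -⅔ (F = -1 + (⅓)*1 = -1 + ⅓ = -⅔ ≈ -0.66667)
N = 9
t(m) = (-5 + m²)/m (t(m) = ((m² + 0) - 5)/m = (m² - 5)/m = (-5 + m²)/m)
(25 + t(N))*F = (25 + (9 - 5/9))*(-⅔) = (25 + 76/9)*(-⅔) = (301/9)*(-⅔) = -602/27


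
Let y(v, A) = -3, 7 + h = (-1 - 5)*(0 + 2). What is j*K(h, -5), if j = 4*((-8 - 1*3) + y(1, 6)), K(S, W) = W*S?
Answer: -5320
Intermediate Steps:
h = -19 (h = -7 + (-1 - 5)*(0 + 2) = -7 - 6*2 = -7 - 12 = -19)
K(S, W) = S*W
j = -56 (j = 4*((-8 - 1*3) - 3) = 4*((-8 - 3) - 3) = 4*(-11 - 3) = 4*(-14) = -56)
j*K(h, -5) = -(-1064)*(-5) = -56*95 = -5320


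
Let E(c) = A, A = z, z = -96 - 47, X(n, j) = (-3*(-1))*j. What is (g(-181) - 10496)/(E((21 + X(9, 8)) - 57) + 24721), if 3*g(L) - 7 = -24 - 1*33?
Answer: -15769/36867 ≈ -0.42773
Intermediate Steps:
X(n, j) = 3*j
g(L) = -50/3 (g(L) = 7/3 + (-24 - 1*33)/3 = 7/3 + (-24 - 33)/3 = 7/3 + (⅓)*(-57) = 7/3 - 19 = -50/3)
z = -143
A = -143
E(c) = -143
(g(-181) - 10496)/(E((21 + X(9, 8)) - 57) + 24721) = (-50/3 - 10496)/(-143 + 24721) = -31538/3/24578 = -31538/3*1/24578 = -15769/36867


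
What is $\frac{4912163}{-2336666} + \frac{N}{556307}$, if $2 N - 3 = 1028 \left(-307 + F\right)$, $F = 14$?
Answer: $- \frac{1542286864987}{649951826231} \approx -2.3729$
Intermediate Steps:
$N = - \frac{301201}{2}$ ($N = \frac{3}{2} + \frac{1028 \left(-307 + 14\right)}{2} = \frac{3}{2} + \frac{1028 \left(-293\right)}{2} = \frac{3}{2} + \frac{1}{2} \left(-301204\right) = \frac{3}{2} - 150602 = - \frac{301201}{2} \approx -1.506 \cdot 10^{5}$)
$\frac{4912163}{-2336666} + \frac{N}{556307} = \frac{4912163}{-2336666} - \frac{301201}{2 \cdot 556307} = 4912163 \left(- \frac{1}{2336666}\right) - \frac{301201}{1112614} = - \frac{4912163}{2336666} - \frac{301201}{1112614} = - \frac{1542286864987}{649951826231}$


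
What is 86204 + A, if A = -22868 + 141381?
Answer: 204717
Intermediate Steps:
A = 118513
86204 + A = 86204 + 118513 = 204717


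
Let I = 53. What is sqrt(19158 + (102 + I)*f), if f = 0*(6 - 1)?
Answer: sqrt(19158) ≈ 138.41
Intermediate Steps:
f = 0 (f = 0*5 = 0)
sqrt(19158 + (102 + I)*f) = sqrt(19158 + (102 + 53)*0) = sqrt(19158 + 155*0) = sqrt(19158 + 0) = sqrt(19158)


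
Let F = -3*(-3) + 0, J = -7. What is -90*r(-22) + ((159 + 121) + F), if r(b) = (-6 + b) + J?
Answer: 3439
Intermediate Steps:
F = 9 (F = 9 + 0 = 9)
r(b) = -13 + b (r(b) = (-6 + b) - 7 = -13 + b)
-90*r(-22) + ((159 + 121) + F) = -90*(-13 - 22) + ((159 + 121) + 9) = -90*(-35) + (280 + 9) = 3150 + 289 = 3439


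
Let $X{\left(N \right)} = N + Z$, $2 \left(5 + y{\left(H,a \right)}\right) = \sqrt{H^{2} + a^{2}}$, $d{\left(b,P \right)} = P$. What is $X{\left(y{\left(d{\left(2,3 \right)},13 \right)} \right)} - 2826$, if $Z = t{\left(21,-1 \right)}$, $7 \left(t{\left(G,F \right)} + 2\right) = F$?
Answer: $- \frac{19832}{7} + \frac{\sqrt{178}}{2} \approx -2826.5$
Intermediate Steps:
$t{\left(G,F \right)} = -2 + \frac{F}{7}$
$Z = - \frac{15}{7}$ ($Z = -2 + \frac{1}{7} \left(-1\right) = -2 - \frac{1}{7} = - \frac{15}{7} \approx -2.1429$)
$y{\left(H,a \right)} = -5 + \frac{\sqrt{H^{2} + a^{2}}}{2}$
$X{\left(N \right)} = - \frac{15}{7} + N$ ($X{\left(N \right)} = N - \frac{15}{7} = - \frac{15}{7} + N$)
$X{\left(y{\left(d{\left(2,3 \right)},13 \right)} \right)} - 2826 = \left(- \frac{15}{7} - \left(5 - \frac{\sqrt{3^{2} + 13^{2}}}{2}\right)\right) - 2826 = \left(- \frac{15}{7} - \left(5 - \frac{\sqrt{9 + 169}}{2}\right)\right) - 2826 = \left(- \frac{15}{7} - \left(5 - \frac{\sqrt{178}}{2}\right)\right) - 2826 = \left(- \frac{50}{7} + \frac{\sqrt{178}}{2}\right) - 2826 = - \frac{19832}{7} + \frac{\sqrt{178}}{2}$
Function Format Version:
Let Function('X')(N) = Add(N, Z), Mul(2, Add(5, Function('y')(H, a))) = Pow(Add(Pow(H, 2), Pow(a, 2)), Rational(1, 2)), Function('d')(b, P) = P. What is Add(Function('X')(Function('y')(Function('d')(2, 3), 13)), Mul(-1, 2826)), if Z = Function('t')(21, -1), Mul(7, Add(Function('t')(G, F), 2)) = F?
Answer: Add(Rational(-19832, 7), Mul(Rational(1, 2), Pow(178, Rational(1, 2)))) ≈ -2826.5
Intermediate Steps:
Function('t')(G, F) = Add(-2, Mul(Rational(1, 7), F))
Z = Rational(-15, 7) (Z = Add(-2, Mul(Rational(1, 7), -1)) = Add(-2, Rational(-1, 7)) = Rational(-15, 7) ≈ -2.1429)
Function('y')(H, a) = Add(-5, Mul(Rational(1, 2), Pow(Add(Pow(H, 2), Pow(a, 2)), Rational(1, 2))))
Function('X')(N) = Add(Rational(-15, 7), N) (Function('X')(N) = Add(N, Rational(-15, 7)) = Add(Rational(-15, 7), N))
Add(Function('X')(Function('y')(Function('d')(2, 3), 13)), Mul(-1, 2826)) = Add(Add(Rational(-15, 7), Add(-5, Mul(Rational(1, 2), Pow(Add(Pow(3, 2), Pow(13, 2)), Rational(1, 2))))), Mul(-1, 2826)) = Add(Add(Rational(-15, 7), Add(-5, Mul(Rational(1, 2), Pow(Add(9, 169), Rational(1, 2))))), -2826) = Add(Add(Rational(-15, 7), Add(-5, Mul(Rational(1, 2), Pow(178, Rational(1, 2))))), -2826) = Add(Add(Rational(-50, 7), Mul(Rational(1, 2), Pow(178, Rational(1, 2)))), -2826) = Add(Rational(-19832, 7), Mul(Rational(1, 2), Pow(178, Rational(1, 2))))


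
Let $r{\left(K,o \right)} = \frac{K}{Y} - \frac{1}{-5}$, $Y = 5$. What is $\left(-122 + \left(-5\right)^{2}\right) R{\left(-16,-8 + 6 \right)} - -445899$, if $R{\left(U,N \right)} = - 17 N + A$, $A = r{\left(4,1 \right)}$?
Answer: $442504$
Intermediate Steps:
$r{\left(K,o \right)} = \frac{1}{5} + \frac{K}{5}$ ($r{\left(K,o \right)} = \frac{K}{5} - \frac{1}{-5} = K \frac{1}{5} - - \frac{1}{5} = \frac{K}{5} + \frac{1}{5} = \frac{1}{5} + \frac{K}{5}$)
$A = 1$ ($A = \frac{1}{5} + \frac{1}{5} \cdot 4 = \frac{1}{5} + \frac{4}{5} = 1$)
$R{\left(U,N \right)} = 1 - 17 N$ ($R{\left(U,N \right)} = - 17 N + 1 = 1 - 17 N$)
$\left(-122 + \left(-5\right)^{2}\right) R{\left(-16,-8 + 6 \right)} - -445899 = \left(-122 + \left(-5\right)^{2}\right) \left(1 - 17 \left(-8 + 6\right)\right) - -445899 = \left(-122 + 25\right) \left(1 - -34\right) + 445899 = - 97 \left(1 + 34\right) + 445899 = \left(-97\right) 35 + 445899 = -3395 + 445899 = 442504$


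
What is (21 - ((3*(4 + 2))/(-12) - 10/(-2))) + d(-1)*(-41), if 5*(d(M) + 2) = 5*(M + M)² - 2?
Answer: -481/10 ≈ -48.100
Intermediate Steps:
d(M) = -12/5 + 4*M² (d(M) = -2 + (5*(M + M)² - 2)/5 = -2 + (5*(2*M)² - 2)/5 = -2 + (5*(4*M²) - 2)/5 = -2 + (20*M² - 2)/5 = -2 + (-2 + 20*M²)/5 = -2 + (-⅖ + 4*M²) = -12/5 + 4*M²)
(21 - ((3*(4 + 2))/(-12) - 10/(-2))) + d(-1)*(-41) = (21 - ((3*(4 + 2))/(-12) - 10/(-2))) + (-12/5 + 4*(-1)²)*(-41) = (21 - ((3*6)*(-1/12) - 10*(-½))) + (-12/5 + 4*1)*(-41) = (21 - (18*(-1/12) + 5)) + (-12/5 + 4)*(-41) = (21 - (-3/2 + 5)) + (8/5)*(-41) = (21 - 1*7/2) - 328/5 = (21 - 7/2) - 328/5 = 35/2 - 328/5 = -481/10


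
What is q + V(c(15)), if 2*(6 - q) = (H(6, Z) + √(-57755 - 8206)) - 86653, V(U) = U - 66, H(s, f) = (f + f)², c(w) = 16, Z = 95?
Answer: 50465/2 - 3*I*√7329/2 ≈ 25233.0 - 128.41*I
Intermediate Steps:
H(s, f) = 4*f² (H(s, f) = (2*f)² = 4*f²)
V(U) = -66 + U
q = 50565/2 - 3*I*√7329/2 (q = 6 - ((4*95² + √(-57755 - 8206)) - 86653)/2 = 6 - ((4*9025 + √(-65961)) - 86653)/2 = 6 - ((36100 + 3*I*√7329) - 86653)/2 = 6 - (-50553 + 3*I*√7329)/2 = 6 + (50553/2 - 3*I*√7329/2) = 50565/2 - 3*I*√7329/2 ≈ 25283.0 - 128.41*I)
q + V(c(15)) = (50565/2 - 3*I*√7329/2) + (-66 + 16) = (50565/2 - 3*I*√7329/2) - 50 = 50465/2 - 3*I*√7329/2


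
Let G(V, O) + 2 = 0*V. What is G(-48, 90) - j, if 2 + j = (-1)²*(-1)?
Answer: 1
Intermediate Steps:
G(V, O) = -2 (G(V, O) = -2 + 0*V = -2 + 0 = -2)
j = -3 (j = -2 + (-1)²*(-1) = -2 + 1*(-1) = -2 - 1 = -3)
G(-48, 90) - j = -2 - 1*(-3) = -2 + 3 = 1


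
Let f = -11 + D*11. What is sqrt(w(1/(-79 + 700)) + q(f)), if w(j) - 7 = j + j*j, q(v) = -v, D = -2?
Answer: sqrt(15426262)/621 ≈ 6.3247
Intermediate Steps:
f = -33 (f = -11 - 2*11 = -11 - 22 = -33)
w(j) = 7 + j + j**2 (w(j) = 7 + (j + j*j) = 7 + (j + j**2) = 7 + j + j**2)
sqrt(w(1/(-79 + 700)) + q(f)) = sqrt((7 + 1/(-79 + 700) + (1/(-79 + 700))**2) - 1*(-33)) = sqrt((7 + 1/621 + (1/621)**2) + 33) = sqrt((7 + 1/621 + 1/385641) + 33) = sqrt(2700109/385641 + 33) = sqrt(15426262/385641) = sqrt(15426262)/621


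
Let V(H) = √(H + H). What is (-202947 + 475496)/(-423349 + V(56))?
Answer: -115383346601/179224375689 - 1090196*√7/179224375689 ≈ -0.64381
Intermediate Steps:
V(H) = √2*√H (V(H) = √(2*H) = √2*√H)
(-202947 + 475496)/(-423349 + V(56)) = (-202947 + 475496)/(-423349 + √2*√56) = 272549/(-423349 + √2*(2*√14)) = 272549/(-423349 + 4*√7)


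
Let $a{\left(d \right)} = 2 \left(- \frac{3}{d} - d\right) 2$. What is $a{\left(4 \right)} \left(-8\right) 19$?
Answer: $2888$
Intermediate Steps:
$a{\left(d \right)} = - \frac{12}{d} - 4 d$ ($a{\left(d \right)} = 2 \left(- d - \frac{3}{d}\right) 2 = \left(- \frac{6}{d} - 2 d\right) 2 = - \frac{12}{d} - 4 d$)
$a{\left(4 \right)} \left(-8\right) 19 = \left(- \frac{12}{4} - 16\right) \left(-8\right) 19 = \left(\left(-12\right) \frac{1}{4} - 16\right) \left(-8\right) 19 = \left(-3 - 16\right) \left(-8\right) 19 = \left(-19\right) \left(-8\right) 19 = 152 \cdot 19 = 2888$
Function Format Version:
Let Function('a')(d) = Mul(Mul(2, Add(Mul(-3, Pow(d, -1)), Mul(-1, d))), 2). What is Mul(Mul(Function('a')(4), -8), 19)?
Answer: 2888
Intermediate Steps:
Function('a')(d) = Add(Mul(-12, Pow(d, -1)), Mul(-4, d)) (Function('a')(d) = Mul(Mul(2, Add(Mul(-1, d), Mul(-3, Pow(d, -1)))), 2) = Mul(Add(Mul(-6, Pow(d, -1)), Mul(-2, d)), 2) = Add(Mul(-12, Pow(d, -1)), Mul(-4, d)))
Mul(Mul(Function('a')(4), -8), 19) = Mul(Mul(Add(Mul(-12, Pow(4, -1)), Mul(-4, 4)), -8), 19) = Mul(Mul(Add(Mul(-12, Rational(1, 4)), -16), -8), 19) = Mul(Mul(Add(-3, -16), -8), 19) = Mul(Mul(-19, -8), 19) = Mul(152, 19) = 2888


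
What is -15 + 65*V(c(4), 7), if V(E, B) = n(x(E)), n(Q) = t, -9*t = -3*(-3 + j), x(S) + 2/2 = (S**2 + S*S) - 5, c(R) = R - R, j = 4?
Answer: 20/3 ≈ 6.6667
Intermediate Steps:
c(R) = 0
x(S) = -6 + 2*S**2 (x(S) = -1 + ((S**2 + S*S) - 5) = -1 + ((S**2 + S**2) - 5) = -1 + (2*S**2 - 5) = -1 + (-5 + 2*S**2) = -6 + 2*S**2)
t = 1/3 (t = -(-1)*(-3 + 4)/3 = -(-1)/3 = -1/9*(-3) = 1/3 ≈ 0.33333)
n(Q) = 1/3
V(E, B) = 1/3
-15 + 65*V(c(4), 7) = -15 + 65*(1/3) = -15 + 65/3 = 20/3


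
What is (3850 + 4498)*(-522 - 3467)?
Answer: -33300172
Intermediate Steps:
(3850 + 4498)*(-522 - 3467) = 8348*(-3989) = -33300172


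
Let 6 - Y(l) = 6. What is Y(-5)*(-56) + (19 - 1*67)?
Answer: -48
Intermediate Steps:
Y(l) = 0 (Y(l) = 6 - 1*6 = 6 - 6 = 0)
Y(-5)*(-56) + (19 - 1*67) = 0*(-56) + (19 - 1*67) = 0 + (19 - 67) = 0 - 48 = -48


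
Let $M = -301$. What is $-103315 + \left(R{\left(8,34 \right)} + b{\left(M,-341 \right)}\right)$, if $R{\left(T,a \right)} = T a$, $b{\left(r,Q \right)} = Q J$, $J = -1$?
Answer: $-102702$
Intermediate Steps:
$b{\left(r,Q \right)} = - Q$ ($b{\left(r,Q \right)} = Q \left(-1\right) = - Q$)
$-103315 + \left(R{\left(8,34 \right)} + b{\left(M,-341 \right)}\right) = -103315 + \left(8 \cdot 34 - -341\right) = -103315 + \left(272 + 341\right) = -103315 + 613 = -102702$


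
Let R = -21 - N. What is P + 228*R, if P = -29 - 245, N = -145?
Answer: 27998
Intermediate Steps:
R = 124 (R = -21 - 1*(-145) = -21 + 145 = 124)
P = -274
P + 228*R = -274 + 228*124 = -274 + 28272 = 27998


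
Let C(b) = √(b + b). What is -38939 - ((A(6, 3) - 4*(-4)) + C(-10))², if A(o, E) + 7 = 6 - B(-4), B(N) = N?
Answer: -39280 - 76*I*√5 ≈ -39280.0 - 169.94*I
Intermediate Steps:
C(b) = √2*√b (C(b) = √(2*b) = √2*√b)
A(o, E) = 3 (A(o, E) = -7 + (6 - 1*(-4)) = -7 + (6 + 4) = -7 + 10 = 3)
-38939 - ((A(6, 3) - 4*(-4)) + C(-10))² = -38939 - ((3 - 4*(-4)) + √2*√(-10))² = -38939 - ((3 + 16) + √2*(I*√10))² = -38939 - (19 + 2*I*√5)²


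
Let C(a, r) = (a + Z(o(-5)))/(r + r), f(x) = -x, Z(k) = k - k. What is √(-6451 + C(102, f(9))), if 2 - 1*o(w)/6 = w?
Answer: I*√58110/3 ≈ 80.353*I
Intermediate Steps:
o(w) = 12 - 6*w
Z(k) = 0
C(a, r) = a/(2*r) (C(a, r) = (a + 0)/(r + r) = a/((2*r)) = a*(1/(2*r)) = a/(2*r))
√(-6451 + C(102, f(9))) = √(-6451 + (½)*102/(-1*9)) = √(-6451 + (½)*102/(-9)) = √(-6451 + (½)*102*(-⅑)) = √(-6451 - 17/3) = √(-19370/3) = I*√58110/3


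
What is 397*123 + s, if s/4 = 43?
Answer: 49003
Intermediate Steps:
s = 172 (s = 4*43 = 172)
397*123 + s = 397*123 + 172 = 48831 + 172 = 49003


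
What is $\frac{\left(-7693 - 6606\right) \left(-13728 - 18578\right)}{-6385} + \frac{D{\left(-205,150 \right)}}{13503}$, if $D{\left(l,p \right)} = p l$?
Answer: $- \frac{2079273112744}{28738885} \approx -72351.0$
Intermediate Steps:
$D{\left(l,p \right)} = l p$
$\frac{\left(-7693 - 6606\right) \left(-13728 - 18578\right)}{-6385} + \frac{D{\left(-205,150 \right)}}{13503} = \frac{\left(-7693 - 6606\right) \left(-13728 - 18578\right)}{-6385} + \frac{\left(-205\right) 150}{13503} = \left(-14299\right) \left(-32306\right) \left(- \frac{1}{6385}\right) - \frac{10250}{4501} = 461943494 \left(- \frac{1}{6385}\right) - \frac{10250}{4501} = - \frac{461943494}{6385} - \frac{10250}{4501} = - \frac{2079273112744}{28738885}$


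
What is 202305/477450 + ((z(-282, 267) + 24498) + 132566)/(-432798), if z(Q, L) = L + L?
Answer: 45600127/765331130 ≈ 0.059582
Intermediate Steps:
z(Q, L) = 2*L
202305/477450 + ((z(-282, 267) + 24498) + 132566)/(-432798) = 202305/477450 + ((2*267 + 24498) + 132566)/(-432798) = 202305*(1/477450) + ((534 + 24498) + 132566)*(-1/432798) = 13487/31830 + (25032 + 132566)*(-1/432798) = 13487/31830 + 157598*(-1/432798) = 13487/31830 - 78799/216399 = 45600127/765331130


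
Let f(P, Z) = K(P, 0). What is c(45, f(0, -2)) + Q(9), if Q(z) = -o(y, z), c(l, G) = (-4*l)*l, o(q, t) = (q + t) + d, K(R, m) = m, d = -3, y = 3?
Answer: -8109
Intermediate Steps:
f(P, Z) = 0
o(q, t) = -3 + q + t (o(q, t) = (q + t) - 3 = -3 + q + t)
c(l, G) = -4*l²
Q(z) = -z (Q(z) = -(-3 + 3 + z) = -z)
c(45, f(0, -2)) + Q(9) = -4*45² - 1*9 = -4*2025 - 9 = -8100 - 9 = -8109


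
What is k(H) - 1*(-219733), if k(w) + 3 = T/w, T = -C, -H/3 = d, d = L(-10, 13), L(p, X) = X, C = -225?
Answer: 2856415/13 ≈ 2.1972e+5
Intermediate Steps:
d = 13
H = -39 (H = -3*13 = -39)
T = 225 (T = -1*(-225) = 225)
k(w) = -3 + 225/w
k(H) - 1*(-219733) = (-3 + 225/(-39)) - 1*(-219733) = (-3 + 225*(-1/39)) + 219733 = (-3 - 75/13) + 219733 = -114/13 + 219733 = 2856415/13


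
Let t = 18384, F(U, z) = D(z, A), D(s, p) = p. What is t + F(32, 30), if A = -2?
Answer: 18382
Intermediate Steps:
F(U, z) = -2
t + F(32, 30) = 18384 - 2 = 18382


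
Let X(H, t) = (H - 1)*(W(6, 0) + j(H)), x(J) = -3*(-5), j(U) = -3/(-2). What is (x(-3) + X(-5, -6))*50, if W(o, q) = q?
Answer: 300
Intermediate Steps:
j(U) = 3/2 (j(U) = -3*(-½) = 3/2)
x(J) = 15
X(H, t) = -3/2 + 3*H/2 (X(H, t) = (H - 1)*(0 + 3/2) = (-1 + H)*(3/2) = -3/2 + 3*H/2)
(x(-3) + X(-5, -6))*50 = (15 + (-3/2 + (3/2)*(-5)))*50 = (15 + (-3/2 - 15/2))*50 = (15 - 9)*50 = 6*50 = 300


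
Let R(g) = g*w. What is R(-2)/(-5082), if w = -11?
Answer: -1/231 ≈ -0.0043290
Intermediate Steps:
R(g) = -11*g (R(g) = g*(-11) = -11*g)
R(-2)/(-5082) = -11*(-2)/(-5082) = 22*(-1/5082) = -1/231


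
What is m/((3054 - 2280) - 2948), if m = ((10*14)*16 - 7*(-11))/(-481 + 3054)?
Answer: -2317/5593702 ≈ -0.00041422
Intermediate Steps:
m = 2317/2573 (m = (140*16 + 77)/2573 = (2240 + 77)*(1/2573) = 2317*(1/2573) = 2317/2573 ≈ 0.90051)
m/((3054 - 2280) - 2948) = 2317/(2573*((3054 - 2280) - 2948)) = 2317/(2573*(774 - 2948)) = (2317/2573)/(-2174) = (2317/2573)*(-1/2174) = -2317/5593702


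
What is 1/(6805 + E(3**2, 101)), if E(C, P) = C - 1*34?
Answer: 1/6780 ≈ 0.00014749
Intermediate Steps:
E(C, P) = -34 + C (E(C, P) = C - 34 = -34 + C)
1/(6805 + E(3**2, 101)) = 1/(6805 + (-34 + 3**2)) = 1/(6805 + (-34 + 9)) = 1/(6805 - 25) = 1/6780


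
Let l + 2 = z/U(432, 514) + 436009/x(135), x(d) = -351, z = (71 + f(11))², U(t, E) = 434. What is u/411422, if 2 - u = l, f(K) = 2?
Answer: 187966763/62673558948 ≈ 0.0029991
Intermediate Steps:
z = 5329 (z = (71 + 2)² = 73² = 5329)
l = -187662095/152334 (l = -2 + (5329/434 + 436009/(-351)) = -2 + (5329*(1/434) + 436009*(-1/351)) = -2 + (5329/434 - 436009/351) = -2 - 187357427/152334 = -187662095/152334 ≈ -1231.9)
u = 187966763/152334 (u = 2 - 1*(-187662095/152334) = 2 + 187662095/152334 = 187966763/152334 ≈ 1233.9)
u/411422 = (187966763/152334)/411422 = (187966763/152334)*(1/411422) = 187966763/62673558948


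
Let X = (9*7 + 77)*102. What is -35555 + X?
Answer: -21275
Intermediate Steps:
X = 14280 (X = (63 + 77)*102 = 140*102 = 14280)
-35555 + X = -35555 + 14280 = -21275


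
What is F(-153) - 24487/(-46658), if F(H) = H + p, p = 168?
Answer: 724357/46658 ≈ 15.525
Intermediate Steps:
F(H) = 168 + H (F(H) = H + 168 = 168 + H)
F(-153) - 24487/(-46658) = (168 - 153) - 24487/(-46658) = 15 - 24487*(-1/46658) = 15 + 24487/46658 = 724357/46658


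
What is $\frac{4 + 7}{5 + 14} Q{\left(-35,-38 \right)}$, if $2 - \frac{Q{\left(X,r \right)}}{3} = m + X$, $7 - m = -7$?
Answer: $\frac{759}{19} \approx 39.947$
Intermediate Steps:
$m = 14$ ($m = 7 - -7 = 7 + 7 = 14$)
$Q{\left(X,r \right)} = -36 - 3 X$ ($Q{\left(X,r \right)} = 6 - 3 \left(14 + X\right) = 6 - \left(42 + 3 X\right) = -36 - 3 X$)
$\frac{4 + 7}{5 + 14} Q{\left(-35,-38 \right)} = \frac{4 + 7}{5 + 14} \left(-36 - -105\right) = \frac{11}{19} \left(-36 + 105\right) = 11 \cdot \frac{1}{19} \cdot 69 = \frac{11}{19} \cdot 69 = \frac{759}{19}$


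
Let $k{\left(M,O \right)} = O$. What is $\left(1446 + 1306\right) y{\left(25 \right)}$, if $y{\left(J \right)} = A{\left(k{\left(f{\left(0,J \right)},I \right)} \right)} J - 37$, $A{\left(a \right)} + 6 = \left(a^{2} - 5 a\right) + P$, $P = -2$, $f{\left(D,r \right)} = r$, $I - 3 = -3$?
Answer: $-652224$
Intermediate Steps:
$I = 0$ ($I = 3 - 3 = 0$)
$A{\left(a \right)} = -8 + a^{2} - 5 a$ ($A{\left(a \right)} = -6 - \left(2 - a^{2} + 5 a\right) = -8 + a^{2} - 5 a$)
$y{\left(J \right)} = -37 - 8 J$ ($y{\left(J \right)} = \left(-8 + 0^{2} - 0\right) J - 37 = \left(-8 + 0 + 0\right) J - 37 = - 8 J - 37 = -37 - 8 J$)
$\left(1446 + 1306\right) y{\left(25 \right)} = \left(1446 + 1306\right) \left(-37 - 200\right) = 2752 \left(-37 - 200\right) = 2752 \left(-237\right) = -652224$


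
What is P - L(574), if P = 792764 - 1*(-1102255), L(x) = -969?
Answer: 1895988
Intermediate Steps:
P = 1895019 (P = 792764 + 1102255 = 1895019)
P - L(574) = 1895019 - 1*(-969) = 1895019 + 969 = 1895988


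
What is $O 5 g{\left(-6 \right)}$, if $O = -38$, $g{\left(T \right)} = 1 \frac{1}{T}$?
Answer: $\frac{95}{3} \approx 31.667$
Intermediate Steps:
$g{\left(T \right)} = \frac{1}{T}$
$O 5 g{\left(-6 \right)} = \frac{\left(-38\right) 5}{-6} = \left(-190\right) \left(- \frac{1}{6}\right) = \frac{95}{3}$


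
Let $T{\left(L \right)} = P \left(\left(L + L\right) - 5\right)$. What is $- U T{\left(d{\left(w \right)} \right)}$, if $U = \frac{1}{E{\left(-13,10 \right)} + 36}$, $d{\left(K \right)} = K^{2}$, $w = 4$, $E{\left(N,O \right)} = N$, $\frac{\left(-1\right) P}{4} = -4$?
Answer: $- \frac{432}{23} \approx -18.783$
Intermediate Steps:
$P = 16$ ($P = \left(-4\right) \left(-4\right) = 16$)
$U = \frac{1}{23}$ ($U = \frac{1}{-13 + 36} = \frac{1}{23} \approx 0.043478$)
$T{\left(L \right)} = -80 + 32 L$ ($T{\left(L \right)} = 16 \left(\left(L + L\right) - 5\right) = 16 \left(2 L - 5\right) = 16 \left(-5 + 2 L\right) = -80 + 32 L$)
$- U T{\left(d{\left(w \right)} \right)} = \left(-1\right) \frac{1}{23} \left(-80 + 32 \cdot 4^{2}\right) = - \frac{-80 + 32 \cdot 16}{23} = - \frac{-80 + 512}{23} = \left(- \frac{1}{23}\right) 432 = - \frac{432}{23}$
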